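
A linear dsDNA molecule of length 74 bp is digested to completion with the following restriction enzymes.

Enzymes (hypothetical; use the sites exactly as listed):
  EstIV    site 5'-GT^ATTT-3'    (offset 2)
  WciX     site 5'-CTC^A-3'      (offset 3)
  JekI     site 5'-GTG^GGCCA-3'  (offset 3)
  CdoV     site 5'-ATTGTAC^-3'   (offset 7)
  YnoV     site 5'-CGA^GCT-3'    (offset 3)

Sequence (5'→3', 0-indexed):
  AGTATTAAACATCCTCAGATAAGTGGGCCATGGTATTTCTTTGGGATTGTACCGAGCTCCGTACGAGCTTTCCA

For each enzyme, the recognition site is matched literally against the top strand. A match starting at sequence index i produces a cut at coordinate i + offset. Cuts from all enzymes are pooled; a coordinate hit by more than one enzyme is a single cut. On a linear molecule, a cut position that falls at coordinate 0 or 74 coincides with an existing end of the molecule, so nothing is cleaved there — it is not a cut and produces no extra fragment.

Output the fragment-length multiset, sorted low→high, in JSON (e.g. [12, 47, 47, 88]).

[3,8,9,9,11,16,18]

Scan for sites:
  EstIV GTATTT/2: at [32] ⇒ [34]
  WciX CTCA/3: at [13] ⇒ [16]
  JekI GTGGGCCA/3: at [22] ⇒ [25]
  CdoV ATTGTAC/7: at [45] ⇒ [52]
  YnoV CGAGCT/3: at [52, 63] ⇒ [55, 66]

All cut coordinates (distinct, sorted): [16, 25, 34, 52, 55, 66]

Fragments:
  [0,16): 16 bp
  [16,25): 9 bp
  [25,34): 9 bp
  [34,52): 18 bp
  [52,55): 3 bp
  [55,66): 11 bp
  [66,74): 8 bp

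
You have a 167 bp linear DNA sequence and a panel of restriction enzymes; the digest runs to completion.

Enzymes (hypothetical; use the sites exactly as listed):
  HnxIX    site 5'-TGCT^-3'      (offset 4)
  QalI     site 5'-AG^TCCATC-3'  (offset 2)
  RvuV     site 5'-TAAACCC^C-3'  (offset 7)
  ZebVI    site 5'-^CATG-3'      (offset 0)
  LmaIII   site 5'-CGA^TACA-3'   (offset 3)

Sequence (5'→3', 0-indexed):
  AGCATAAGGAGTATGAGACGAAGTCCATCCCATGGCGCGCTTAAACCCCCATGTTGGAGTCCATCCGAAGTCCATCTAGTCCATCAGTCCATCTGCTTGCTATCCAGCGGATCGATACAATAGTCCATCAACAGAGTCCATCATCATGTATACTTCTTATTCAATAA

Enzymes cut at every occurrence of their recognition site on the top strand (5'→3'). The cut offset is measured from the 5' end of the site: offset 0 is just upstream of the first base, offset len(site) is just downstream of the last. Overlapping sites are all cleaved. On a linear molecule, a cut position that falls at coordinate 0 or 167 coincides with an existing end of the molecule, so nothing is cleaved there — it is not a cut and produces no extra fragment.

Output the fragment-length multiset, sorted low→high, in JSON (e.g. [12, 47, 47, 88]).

Site scan:
  HnxIX (TGCT, off=4): starts [93, 97] → cuts [97, 101]
  QalI (AGTCCATC, off=2): starts [21, 57, 68, 77, 85, 121, 134] → cuts [23, 59, 70, 79, 87, 123, 136]
  RvuV (TAAACCCC, off=7): starts [41] → cuts [48]
  ZebVI (CATG, off=0): starts [30, 49, 144] → cuts [30, 49, 144]
  LmaIII (CGATACA, off=3): starts [112] → cuts [115]

Pooled cuts: [23, 30, 48, 49, 59, 70, 79, 87, 97, 101, 115, 123, 136, 144]

Fragments:
  [0,23): 23 bp
  [23,30): 7 bp
  [30,48): 18 bp
  [48,49): 1 bp
  [49,59): 10 bp
  [59,70): 11 bp
  [70,79): 9 bp
  [79,87): 8 bp
  [87,97): 10 bp
  [97,101): 4 bp
  [101,115): 14 bp
  [115,123): 8 bp
  [123,136): 13 bp
  [136,144): 8 bp
  [144,167): 23 bp

[1,4,7,8,8,8,9,10,10,11,13,14,18,23,23]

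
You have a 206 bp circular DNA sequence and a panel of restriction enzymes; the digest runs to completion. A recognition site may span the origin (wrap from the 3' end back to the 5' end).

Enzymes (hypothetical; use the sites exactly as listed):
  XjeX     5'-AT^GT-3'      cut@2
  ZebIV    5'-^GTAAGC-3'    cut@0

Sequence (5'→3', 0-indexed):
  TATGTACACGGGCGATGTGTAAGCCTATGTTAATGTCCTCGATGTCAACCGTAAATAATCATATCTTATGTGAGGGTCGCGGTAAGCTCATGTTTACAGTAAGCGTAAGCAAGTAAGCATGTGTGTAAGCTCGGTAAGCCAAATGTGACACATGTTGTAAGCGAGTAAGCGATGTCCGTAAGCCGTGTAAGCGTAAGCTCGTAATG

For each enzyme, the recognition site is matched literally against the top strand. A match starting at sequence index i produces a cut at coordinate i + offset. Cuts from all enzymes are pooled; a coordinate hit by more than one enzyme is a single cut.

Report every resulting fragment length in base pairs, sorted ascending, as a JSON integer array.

Scan for sites:
  XjeX (ATGT, off=2): starts [1, 14, 26, 32, 41, 67, 89, 118, 142, 151, 171, 203] → cuts [3, 16, 28, 34, 43, 69, 91, 120, 144, 153, 173, 205]
  ZebIV (GTAAGC, off=0): starts [18, 81, 98, 104, 112, 124, 133, 156, 164, 177, 186, 192] → cuts [18, 81, 98, 104, 112, 124, 133, 156, 164, 177, 186, 192]

All cut coordinates (distinct, sorted): [3, 16, 18, 28, 34, 43, 69, 81, 91, 98, 104, 112, 120, 124, 133, 144, 153, 156, 164, 173, 177, 186, 192, 205]

Fragment lengths:
  3→16: 13 bp
  16→18: 2 bp
  18→28: 10 bp
  28→34: 6 bp
  34→43: 9 bp
  43→69: 26 bp
  69→81: 12 bp
  81→91: 10 bp
  91→98: 7 bp
  98→104: 6 bp
  104→112: 8 bp
  112→120: 8 bp
  120→124: 4 bp
  124→133: 9 bp
  133→144: 11 bp
  144→153: 9 bp
  153→156: 3 bp
  156→164: 8 bp
  164→173: 9 bp
  173→177: 4 bp
  177→186: 9 bp
  186→192: 6 bp
  192→205: 13 bp
  205→3 (wrap): 206-205+3 = 4 bp

[2,3,4,4,4,6,6,6,7,8,8,8,9,9,9,9,9,10,10,11,12,13,13,26]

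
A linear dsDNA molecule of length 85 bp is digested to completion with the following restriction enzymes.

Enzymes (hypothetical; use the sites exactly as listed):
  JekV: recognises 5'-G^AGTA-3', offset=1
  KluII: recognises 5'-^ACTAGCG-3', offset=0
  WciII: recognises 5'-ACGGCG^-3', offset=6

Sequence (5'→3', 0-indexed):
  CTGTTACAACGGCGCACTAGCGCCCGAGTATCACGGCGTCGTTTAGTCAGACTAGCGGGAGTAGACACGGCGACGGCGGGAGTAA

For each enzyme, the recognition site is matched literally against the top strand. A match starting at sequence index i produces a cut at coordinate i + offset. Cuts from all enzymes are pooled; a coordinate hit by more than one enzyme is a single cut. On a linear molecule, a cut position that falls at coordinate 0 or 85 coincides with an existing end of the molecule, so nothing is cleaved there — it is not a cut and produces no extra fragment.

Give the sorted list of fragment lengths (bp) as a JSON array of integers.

Per-enzyme occurrences:
  JekV (GAGTA, off=1): starts [25, 58, 79] → cuts [26, 59, 80]
  KluII (ACTAGCG, off=0): starts [15, 50] → cuts [15, 50]
  WciII (ACGGCG, off=6): starts [8, 32, 66, 72] → cuts [14, 38, 72, 78]

Pooled cuts: [14, 15, 26, 38, 50, 59, 72, 78, 80]

Fragments:
  [0,14): 14 bp
  [14,15): 1 bp
  [15,26): 11 bp
  [26,38): 12 bp
  [38,50): 12 bp
  [50,59): 9 bp
  [59,72): 13 bp
  [72,78): 6 bp
  [78,80): 2 bp
  [80,85): 5 bp

[1,2,5,6,9,11,12,12,13,14]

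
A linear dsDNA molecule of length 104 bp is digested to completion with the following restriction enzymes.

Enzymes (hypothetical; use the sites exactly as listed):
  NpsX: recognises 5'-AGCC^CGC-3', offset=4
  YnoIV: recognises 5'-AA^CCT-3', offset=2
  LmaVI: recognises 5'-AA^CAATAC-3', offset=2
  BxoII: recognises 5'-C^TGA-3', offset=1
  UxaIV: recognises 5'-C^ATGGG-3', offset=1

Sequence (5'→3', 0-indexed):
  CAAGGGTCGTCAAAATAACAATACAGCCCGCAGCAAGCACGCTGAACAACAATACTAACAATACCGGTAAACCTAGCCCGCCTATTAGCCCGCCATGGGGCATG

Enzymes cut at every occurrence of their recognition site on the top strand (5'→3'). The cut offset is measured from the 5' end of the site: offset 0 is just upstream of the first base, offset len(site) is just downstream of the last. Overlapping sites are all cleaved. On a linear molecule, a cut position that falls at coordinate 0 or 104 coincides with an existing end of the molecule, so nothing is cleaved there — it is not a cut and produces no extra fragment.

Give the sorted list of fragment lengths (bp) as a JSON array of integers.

[4,7,7,9,10,10,12,13,14,18]

Per-enzyme occurrences:
  NpsX (AGCCCGC, off=4): starts [24, 74, 86] → cuts [28, 78, 90]
  YnoIV (AACCT, off=2): starts [69] → cuts [71]
  LmaVI (AACAATAC, off=2): starts [16, 47, 56] → cuts [18, 49, 58]
  BxoII (CTGA, off=1): starts [41] → cuts [42]
  UxaIV (CATGGG, off=1): starts [93] → cuts [94]

All cut coordinates (distinct, sorted): [18, 28, 42, 49, 58, 71, 78, 90, 94]

Fragment lengths:
  [0,18): 18 bp
  [18,28): 10 bp
  [28,42): 14 bp
  [42,49): 7 bp
  [49,58): 9 bp
  [58,71): 13 bp
  [71,78): 7 bp
  [78,90): 12 bp
  [90,94): 4 bp
  [94,104): 10 bp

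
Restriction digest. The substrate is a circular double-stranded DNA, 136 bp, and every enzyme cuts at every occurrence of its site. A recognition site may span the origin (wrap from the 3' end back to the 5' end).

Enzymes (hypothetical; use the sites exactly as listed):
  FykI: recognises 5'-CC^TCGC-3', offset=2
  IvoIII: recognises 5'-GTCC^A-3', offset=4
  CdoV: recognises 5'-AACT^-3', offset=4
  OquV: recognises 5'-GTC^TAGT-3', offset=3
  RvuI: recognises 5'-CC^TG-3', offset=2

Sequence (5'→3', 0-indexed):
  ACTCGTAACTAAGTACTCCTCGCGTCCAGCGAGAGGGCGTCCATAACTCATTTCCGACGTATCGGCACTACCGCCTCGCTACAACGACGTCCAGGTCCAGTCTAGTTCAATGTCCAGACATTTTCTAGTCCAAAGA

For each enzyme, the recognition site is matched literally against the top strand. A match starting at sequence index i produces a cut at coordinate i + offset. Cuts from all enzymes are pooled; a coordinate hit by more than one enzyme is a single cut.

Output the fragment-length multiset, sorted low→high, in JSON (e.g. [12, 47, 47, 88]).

[4,6,6,7,8,8,9,13,15,16,17,27]

Site scan:
  FykI (CCTCGC, off=2): starts [17, 73] → cuts [19, 75]
  IvoIII (GTCCA, off=4): starts [23, 38, 88, 94, 111, 127] → cuts [27, 42, 92, 98, 115, 131]
  CdoV (AACT, off=4): starts [6, 44, 135] → cuts [3, 10, 48]
  OquV (GTCTAGT, off=3): starts [99] → cuts [102]
  RvuI (CCTG, off=2): no sites

All cut coordinates (distinct, sorted): [3, 10, 19, 27, 42, 48, 75, 92, 98, 102, 115, 131]

Fragment lengths:
  3→10: 7 bp
  10→19: 9 bp
  19→27: 8 bp
  27→42: 15 bp
  42→48: 6 bp
  48→75: 27 bp
  75→92: 17 bp
  92→98: 6 bp
  98→102: 4 bp
  102→115: 13 bp
  115→131: 16 bp
  131→3 (wrap): 136-131+3 = 8 bp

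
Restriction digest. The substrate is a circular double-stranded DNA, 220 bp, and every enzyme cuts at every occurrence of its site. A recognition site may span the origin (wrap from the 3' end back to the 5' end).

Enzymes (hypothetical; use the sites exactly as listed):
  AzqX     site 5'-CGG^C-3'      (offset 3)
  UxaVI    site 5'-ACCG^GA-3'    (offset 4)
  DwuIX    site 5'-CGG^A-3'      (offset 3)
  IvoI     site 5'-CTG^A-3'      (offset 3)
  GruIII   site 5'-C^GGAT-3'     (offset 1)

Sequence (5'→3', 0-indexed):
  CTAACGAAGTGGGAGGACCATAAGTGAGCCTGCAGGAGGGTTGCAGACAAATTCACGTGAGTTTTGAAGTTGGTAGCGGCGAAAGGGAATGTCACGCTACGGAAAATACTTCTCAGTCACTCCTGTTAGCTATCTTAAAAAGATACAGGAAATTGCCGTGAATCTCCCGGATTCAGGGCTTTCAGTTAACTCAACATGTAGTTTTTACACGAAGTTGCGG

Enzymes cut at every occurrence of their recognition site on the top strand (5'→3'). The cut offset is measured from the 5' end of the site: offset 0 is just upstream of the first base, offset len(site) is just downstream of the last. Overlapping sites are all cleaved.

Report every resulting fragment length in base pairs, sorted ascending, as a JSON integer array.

[2,23,50,66,79]

Per-enzyme occurrences:
  AzqX (CGGC, off=3): starts [76, 217] → cuts [0, 79]
  UxaVI (ACCGGA, off=4): no sites
  DwuIX (CGGA, off=3): starts [99, 167] → cuts [102, 170]
  IvoI (CTGA, off=3): no sites
  GruIII (CGGAT, off=1): starts [167] → cuts [168]

Pooled cuts: [0, 79, 102, 168, 170]

Fragment lengths:
  0→79: 79 bp
  79→102: 23 bp
  102→168: 66 bp
  168→170: 2 bp
  170→0 (wrap): 220-170+0 = 50 bp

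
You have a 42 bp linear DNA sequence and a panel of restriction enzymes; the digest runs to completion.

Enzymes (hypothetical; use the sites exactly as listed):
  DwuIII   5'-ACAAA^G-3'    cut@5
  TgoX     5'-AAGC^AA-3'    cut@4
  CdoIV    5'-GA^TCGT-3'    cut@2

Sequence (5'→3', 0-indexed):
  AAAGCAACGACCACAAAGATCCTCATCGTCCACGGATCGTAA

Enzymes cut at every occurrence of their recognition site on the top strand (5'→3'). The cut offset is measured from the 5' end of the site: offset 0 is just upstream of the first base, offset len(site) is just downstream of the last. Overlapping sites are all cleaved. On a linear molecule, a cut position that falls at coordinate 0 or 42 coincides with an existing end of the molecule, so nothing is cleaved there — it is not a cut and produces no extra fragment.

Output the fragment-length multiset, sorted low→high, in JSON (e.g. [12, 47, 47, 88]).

[5,6,12,19]

Per-enzyme occurrences:
  DwuIII ACAAAG/5: at [12] ⇒ [17]
  TgoX AAGCAA/4: at [1] ⇒ [5]
  CdoIV GATCGT/2: at [34] ⇒ [36]

All cut coordinates (distinct, sorted): [5, 17, 36]

Fragments:
  [0,5): 5 bp
  [5,17): 12 bp
  [17,36): 19 bp
  [36,42): 6 bp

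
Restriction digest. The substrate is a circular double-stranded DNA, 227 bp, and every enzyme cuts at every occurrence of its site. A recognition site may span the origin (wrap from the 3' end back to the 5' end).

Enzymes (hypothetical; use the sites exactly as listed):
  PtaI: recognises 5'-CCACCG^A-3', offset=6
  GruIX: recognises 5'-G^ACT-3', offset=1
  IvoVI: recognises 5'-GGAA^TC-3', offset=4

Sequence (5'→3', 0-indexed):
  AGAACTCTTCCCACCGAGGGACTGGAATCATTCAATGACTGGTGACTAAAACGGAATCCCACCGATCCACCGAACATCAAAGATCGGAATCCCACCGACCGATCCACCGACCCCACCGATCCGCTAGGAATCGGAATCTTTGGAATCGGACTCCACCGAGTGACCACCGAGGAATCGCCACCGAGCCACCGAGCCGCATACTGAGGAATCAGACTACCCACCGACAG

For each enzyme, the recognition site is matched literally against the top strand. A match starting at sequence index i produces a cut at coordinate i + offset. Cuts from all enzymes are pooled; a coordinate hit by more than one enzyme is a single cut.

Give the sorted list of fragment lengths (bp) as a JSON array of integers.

Per-enzyme occurrences:
  PtaI CCACCGA/6: at [10, 58, 66, 91, 103, 112, 152, 163, 177, 185, 217] ⇒ [16, 64, 72, 97, 109, 118, 158, 169, 183, 191, 223]
  GruIX GACT/1: at [19, 36, 43, 148, 211] ⇒ [20, 37, 44, 149, 212]
  IvoVI GGAATC/4: at [23, 52, 85, 126, 132, 141, 170, 204] ⇒ [27, 56, 89, 130, 136, 145, 174, 208]

All cut coordinates (distinct, sorted): [16, 20, 27, 37, 44, 56, 64, 72, 89, 97, 109, 118, 130, 136, 145, 149, 158, 169, 174, 183, 191, 208, 212, 223]

Fragments:
  16→20: 4 bp
  20→27: 7 bp
  27→37: 10 bp
  37→44: 7 bp
  44→56: 12 bp
  56→64: 8 bp
  64→72: 8 bp
  72→89: 17 bp
  89→97: 8 bp
  97→109: 12 bp
  109→118: 9 bp
  118→130: 12 bp
  130→136: 6 bp
  136→145: 9 bp
  145→149: 4 bp
  149→158: 9 bp
  158→169: 11 bp
  169→174: 5 bp
  174→183: 9 bp
  183→191: 8 bp
  191→208: 17 bp
  208→212: 4 bp
  212→223: 11 bp
  223→16 (wrap): 227-223+16 = 20 bp

[4,4,4,5,6,7,7,8,8,8,8,9,9,9,9,10,11,11,12,12,12,17,17,20]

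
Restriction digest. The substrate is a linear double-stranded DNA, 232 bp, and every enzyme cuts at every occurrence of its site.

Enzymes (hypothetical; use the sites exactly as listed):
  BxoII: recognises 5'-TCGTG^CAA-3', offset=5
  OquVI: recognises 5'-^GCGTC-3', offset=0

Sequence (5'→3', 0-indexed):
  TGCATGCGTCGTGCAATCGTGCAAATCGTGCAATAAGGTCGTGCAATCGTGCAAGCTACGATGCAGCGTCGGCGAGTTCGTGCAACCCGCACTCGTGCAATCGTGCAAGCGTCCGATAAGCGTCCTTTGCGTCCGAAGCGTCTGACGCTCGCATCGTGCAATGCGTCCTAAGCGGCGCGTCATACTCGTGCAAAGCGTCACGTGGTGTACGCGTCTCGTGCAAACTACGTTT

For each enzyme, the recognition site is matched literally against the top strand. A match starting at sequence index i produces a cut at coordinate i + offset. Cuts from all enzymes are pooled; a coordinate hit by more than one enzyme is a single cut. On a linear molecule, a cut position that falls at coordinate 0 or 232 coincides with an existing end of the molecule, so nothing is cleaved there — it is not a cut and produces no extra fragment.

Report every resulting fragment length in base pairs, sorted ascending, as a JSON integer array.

[3,4,4,5,8,8,8,8,9,9,9,10,11,12,13,14,14,14,15,16,17,21]

Per-enzyme occurrences:
  BxoII (TCGTGCAA, off=5): starts [8, 16, 25, 38, 46, 77, 92, 100, 153, 185, 215] → cuts [13, 21, 30, 43, 51, 82, 97, 105, 158, 190, 220]
  OquVI (GCGTC, off=0): starts [5, 65, 108, 119, 128, 137, 162, 176, 194, 210] → cuts [5, 65, 108, 119, 128, 137, 162, 176, 194, 210]

Pooled cuts: [5, 13, 21, 30, 43, 51, 65, 82, 97, 105, 108, 119, 128, 137, 158, 162, 176, 190, 194, 210, 220]

Fragment lengths:
  [0,5): 5 bp
  [5,13): 8 bp
  [13,21): 8 bp
  [21,30): 9 bp
  [30,43): 13 bp
  [43,51): 8 bp
  [51,65): 14 bp
  [65,82): 17 bp
  [82,97): 15 bp
  [97,105): 8 bp
  [105,108): 3 bp
  [108,119): 11 bp
  [119,128): 9 bp
  [128,137): 9 bp
  [137,158): 21 bp
  [158,162): 4 bp
  [162,176): 14 bp
  [176,190): 14 bp
  [190,194): 4 bp
  [194,210): 16 bp
  [210,220): 10 bp
  [220,232): 12 bp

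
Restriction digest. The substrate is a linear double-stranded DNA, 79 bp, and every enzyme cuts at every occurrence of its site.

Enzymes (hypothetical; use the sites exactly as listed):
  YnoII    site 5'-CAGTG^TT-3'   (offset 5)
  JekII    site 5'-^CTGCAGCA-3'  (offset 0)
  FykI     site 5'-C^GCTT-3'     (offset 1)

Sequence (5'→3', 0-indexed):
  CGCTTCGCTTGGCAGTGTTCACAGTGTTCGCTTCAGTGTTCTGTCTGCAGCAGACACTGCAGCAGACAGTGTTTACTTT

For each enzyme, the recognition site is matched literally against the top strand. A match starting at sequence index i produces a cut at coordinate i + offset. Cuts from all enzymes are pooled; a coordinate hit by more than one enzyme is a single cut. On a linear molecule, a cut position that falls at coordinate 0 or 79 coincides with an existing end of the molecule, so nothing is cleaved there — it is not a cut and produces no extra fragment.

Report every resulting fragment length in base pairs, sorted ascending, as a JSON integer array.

[1,3,5,6,8,9,9,11,12,15]

Scan for sites:
  YnoII CAGTGTT/5: at [12, 21, 33, 66] ⇒ [17, 26, 38, 71]
  JekII CTGCAGCA/0: at [44, 56] ⇒ [44, 56]
  FykI CGCTT/1: at [0, 5, 28] ⇒ [1, 6, 29]

Pooled cuts: [1, 6, 17, 26, 29, 38, 44, 56, 71]

Fragments:
  [0,1): 1 bp
  [1,6): 5 bp
  [6,17): 11 bp
  [17,26): 9 bp
  [26,29): 3 bp
  [29,38): 9 bp
  [38,44): 6 bp
  [44,56): 12 bp
  [56,71): 15 bp
  [71,79): 8 bp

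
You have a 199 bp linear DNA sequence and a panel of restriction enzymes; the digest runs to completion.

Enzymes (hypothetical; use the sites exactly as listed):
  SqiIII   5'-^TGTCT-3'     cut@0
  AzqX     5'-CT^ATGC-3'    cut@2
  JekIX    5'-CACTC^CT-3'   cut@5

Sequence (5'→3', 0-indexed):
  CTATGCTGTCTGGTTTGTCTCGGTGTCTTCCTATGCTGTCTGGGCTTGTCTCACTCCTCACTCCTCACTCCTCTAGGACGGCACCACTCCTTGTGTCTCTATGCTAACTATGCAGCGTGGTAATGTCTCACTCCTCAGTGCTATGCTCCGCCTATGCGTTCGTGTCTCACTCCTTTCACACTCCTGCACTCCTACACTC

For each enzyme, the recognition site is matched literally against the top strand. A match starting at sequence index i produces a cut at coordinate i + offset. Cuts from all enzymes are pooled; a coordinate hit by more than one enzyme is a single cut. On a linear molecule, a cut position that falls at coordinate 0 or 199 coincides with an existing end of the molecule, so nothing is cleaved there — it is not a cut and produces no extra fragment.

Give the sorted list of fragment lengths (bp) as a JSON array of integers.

[2,4,4,4,7,7,7,8,8,8,9,9,9,9,9,10,10,10,10,11,11,14,19]

Scan for sites:
  SqiIII (TGTCT, off=0): starts [6, 15, 23, 36, 46, 93, 123, 162] → cuts [6, 15, 23, 36, 46, 93, 123, 162]
  AzqX (CTATGC, off=2): starts [0, 30, 98, 107, 140, 151] → cuts [2, 32, 100, 109, 142, 153]
  JekIX (CACTCCT, off=5): starts [51, 58, 65, 84, 128, 167, 178, 186] → cuts [56, 63, 70, 89, 133, 172, 183, 191]

All cut coordinates (distinct, sorted): [2, 6, 15, 23, 32, 36, 46, 56, 63, 70, 89, 93, 100, 109, 123, 133, 142, 153, 162, 172, 183, 191]

Fragments:
  [0,2): 2 bp
  [2,6): 4 bp
  [6,15): 9 bp
  [15,23): 8 bp
  [23,32): 9 bp
  [32,36): 4 bp
  [36,46): 10 bp
  [46,56): 10 bp
  [56,63): 7 bp
  [63,70): 7 bp
  [70,89): 19 bp
  [89,93): 4 bp
  [93,100): 7 bp
  [100,109): 9 bp
  [109,123): 14 bp
  [123,133): 10 bp
  [133,142): 9 bp
  [142,153): 11 bp
  [153,162): 9 bp
  [162,172): 10 bp
  [172,183): 11 bp
  [183,191): 8 bp
  [191,199): 8 bp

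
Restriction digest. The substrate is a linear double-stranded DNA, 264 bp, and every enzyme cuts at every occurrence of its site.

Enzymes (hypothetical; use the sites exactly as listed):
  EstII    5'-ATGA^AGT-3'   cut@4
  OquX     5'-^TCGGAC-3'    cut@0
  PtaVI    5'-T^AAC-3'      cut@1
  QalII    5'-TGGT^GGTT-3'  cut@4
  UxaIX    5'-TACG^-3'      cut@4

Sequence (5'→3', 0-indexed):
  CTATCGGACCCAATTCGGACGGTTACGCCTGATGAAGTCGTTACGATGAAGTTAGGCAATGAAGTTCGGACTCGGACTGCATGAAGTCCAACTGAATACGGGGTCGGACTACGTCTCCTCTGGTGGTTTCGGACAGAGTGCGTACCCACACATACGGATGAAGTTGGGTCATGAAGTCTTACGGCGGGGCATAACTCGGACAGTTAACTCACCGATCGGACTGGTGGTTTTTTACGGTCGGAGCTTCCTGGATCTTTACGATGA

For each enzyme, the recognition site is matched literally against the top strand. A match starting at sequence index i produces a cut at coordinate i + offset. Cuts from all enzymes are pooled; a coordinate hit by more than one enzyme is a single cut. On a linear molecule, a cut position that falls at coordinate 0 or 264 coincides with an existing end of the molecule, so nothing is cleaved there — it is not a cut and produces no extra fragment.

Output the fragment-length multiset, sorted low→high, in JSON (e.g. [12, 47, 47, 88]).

[3,3,3,3,4,4,4,5,6,8,9,9,10,10,10,10,10,11,11,11,13,13,13,13,16,24,28]

Per-enzyme occurrences:
  EstII (ATGAAGT, off=4): starts [31, 45, 58, 80, 157, 170] → cuts [35, 49, 62, 84, 161, 174]
  OquX (TCGGAC, off=0): starts [3, 14, 65, 71, 103, 128, 195, 215] → cuts [3, 14, 65, 71, 103, 128, 195, 215]
  PtaVI (TAAC, off=1): starts [191, 204] → cuts [192, 205]
  QalII (TGGTGGTT, off=4): starts [120, 221] → cuts [124, 225]
  UxaIX (TACG, off=4): starts [23, 41, 96, 109, 152, 179, 232, 256] → cuts [27, 45, 100, 113, 156, 183, 236, 260]

Pooled cuts: [3, 14, 27, 35, 45, 49, 62, 65, 71, 84, 100, 103, 113, 124, 128, 156, 161, 174, 183, 192, 195, 205, 215, 225, 236, 260]

Fragments:
  [0,3): 3 bp
  [3,14): 11 bp
  [14,27): 13 bp
  [27,35): 8 bp
  [35,45): 10 bp
  [45,49): 4 bp
  [49,62): 13 bp
  [62,65): 3 bp
  [65,71): 6 bp
  [71,84): 13 bp
  [84,100): 16 bp
  [100,103): 3 bp
  [103,113): 10 bp
  [113,124): 11 bp
  [124,128): 4 bp
  [128,156): 28 bp
  [156,161): 5 bp
  [161,174): 13 bp
  [174,183): 9 bp
  [183,192): 9 bp
  [192,195): 3 bp
  [195,205): 10 bp
  [205,215): 10 bp
  [215,225): 10 bp
  [225,236): 11 bp
  [236,260): 24 bp
  [260,264): 4 bp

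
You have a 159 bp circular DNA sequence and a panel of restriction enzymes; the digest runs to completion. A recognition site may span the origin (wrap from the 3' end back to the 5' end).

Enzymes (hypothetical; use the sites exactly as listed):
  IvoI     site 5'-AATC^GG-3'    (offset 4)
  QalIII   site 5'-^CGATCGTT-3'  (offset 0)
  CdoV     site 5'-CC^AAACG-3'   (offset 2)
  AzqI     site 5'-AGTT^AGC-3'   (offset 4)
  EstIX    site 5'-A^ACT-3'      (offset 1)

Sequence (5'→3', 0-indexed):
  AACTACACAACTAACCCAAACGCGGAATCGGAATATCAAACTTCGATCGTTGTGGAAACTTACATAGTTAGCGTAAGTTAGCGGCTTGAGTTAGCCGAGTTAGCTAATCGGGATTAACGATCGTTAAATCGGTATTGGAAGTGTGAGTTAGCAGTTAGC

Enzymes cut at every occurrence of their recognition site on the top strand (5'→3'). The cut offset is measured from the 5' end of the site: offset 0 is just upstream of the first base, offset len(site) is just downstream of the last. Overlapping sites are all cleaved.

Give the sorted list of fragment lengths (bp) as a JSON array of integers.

Site scan:
  IvoI AATCGG/4: at [25, 105, 126] ⇒ [29, 109, 130]
  QalIII CGATCGTT/0: at [43, 117] ⇒ [43, 117]
  CdoV CCAAACG/2: at [15] ⇒ [17]
  AzqI AGTTAGC/4: at [65, 75, 88, 97, 145, 152] ⇒ [69, 79, 92, 101, 149, 156]
  EstIX AACT/1: at [0, 8, 38, 56] ⇒ [1, 9, 39, 57]

Pooled cuts: [1, 9, 17, 29, 39, 43, 57, 69, 79, 92, 101, 109, 117, 130, 149, 156]

Fragments:
  1→9: 8 bp
  9→17: 8 bp
  17→29: 12 bp
  29→39: 10 bp
  39→43: 4 bp
  43→57: 14 bp
  57→69: 12 bp
  69→79: 10 bp
  79→92: 13 bp
  92→101: 9 bp
  101→109: 8 bp
  109→117: 8 bp
  117→130: 13 bp
  130→149: 19 bp
  149→156: 7 bp
  156→1 (wrap): 159-156+1 = 4 bp

[4,4,7,8,8,8,8,9,10,10,12,12,13,13,14,19]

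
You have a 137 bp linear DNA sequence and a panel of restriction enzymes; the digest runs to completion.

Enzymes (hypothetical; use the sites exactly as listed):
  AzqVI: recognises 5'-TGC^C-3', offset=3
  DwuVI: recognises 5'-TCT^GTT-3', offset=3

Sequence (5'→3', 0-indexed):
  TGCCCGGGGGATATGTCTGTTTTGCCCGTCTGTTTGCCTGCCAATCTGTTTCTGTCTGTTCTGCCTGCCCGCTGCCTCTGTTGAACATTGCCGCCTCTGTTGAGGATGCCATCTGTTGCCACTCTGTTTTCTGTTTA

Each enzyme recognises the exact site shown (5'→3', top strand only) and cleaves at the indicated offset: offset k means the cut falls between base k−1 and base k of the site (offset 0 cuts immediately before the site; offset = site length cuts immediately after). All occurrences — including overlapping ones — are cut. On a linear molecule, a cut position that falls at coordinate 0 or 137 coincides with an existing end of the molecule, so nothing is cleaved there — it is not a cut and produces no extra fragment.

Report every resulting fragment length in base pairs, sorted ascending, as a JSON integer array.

Scan for sites:
  AzqVI TGCC/3: at [0, 22, 34, 38, 61, 65, 72, 88, 106, 116] ⇒ [3, 25, 37, 41, 64, 68, 75, 91, 109, 119]
  DwuVI TCTGTT/3: at [15, 28, 44, 54, 76, 95, 111, 122, 129] ⇒ [18, 31, 47, 57, 79, 98, 114, 125, 132]

Pooled cuts: [3, 18, 25, 31, 37, 41, 47, 57, 64, 68, 75, 79, 91, 98, 109, 114, 119, 125, 132]

Fragment lengths:
  [0,3): 3 bp
  [3,18): 15 bp
  [18,25): 7 bp
  [25,31): 6 bp
  [31,37): 6 bp
  [37,41): 4 bp
  [41,47): 6 bp
  [47,57): 10 bp
  [57,64): 7 bp
  [64,68): 4 bp
  [68,75): 7 bp
  [75,79): 4 bp
  [79,91): 12 bp
  [91,98): 7 bp
  [98,109): 11 bp
  [109,114): 5 bp
  [114,119): 5 bp
  [119,125): 6 bp
  [125,132): 7 bp
  [132,137): 5 bp

[3,4,4,4,5,5,5,6,6,6,6,7,7,7,7,7,10,11,12,15]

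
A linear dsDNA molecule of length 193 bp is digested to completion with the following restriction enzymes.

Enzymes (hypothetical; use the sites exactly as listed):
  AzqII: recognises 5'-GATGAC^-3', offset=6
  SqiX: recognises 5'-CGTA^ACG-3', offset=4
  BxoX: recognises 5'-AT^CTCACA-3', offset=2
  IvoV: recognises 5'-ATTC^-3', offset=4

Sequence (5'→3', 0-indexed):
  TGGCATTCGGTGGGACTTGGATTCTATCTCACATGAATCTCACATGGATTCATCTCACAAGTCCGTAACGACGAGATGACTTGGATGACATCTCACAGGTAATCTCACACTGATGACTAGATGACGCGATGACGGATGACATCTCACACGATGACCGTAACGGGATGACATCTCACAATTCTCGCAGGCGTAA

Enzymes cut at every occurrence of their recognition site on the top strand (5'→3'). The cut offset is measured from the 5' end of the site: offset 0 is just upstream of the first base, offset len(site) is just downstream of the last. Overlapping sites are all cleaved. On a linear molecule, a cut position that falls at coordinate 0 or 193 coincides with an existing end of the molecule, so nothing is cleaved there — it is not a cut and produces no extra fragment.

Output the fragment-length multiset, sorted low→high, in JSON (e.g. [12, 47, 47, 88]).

Per-enzyme occurrences:
  AzqII GATGAC/6: at [74, 83, 111, 119, 127, 134, 149, 163] ⇒ [80, 89, 117, 125, 133, 140, 155, 169]
  SqiX CGTAACG/4: at [63, 155] ⇒ [67, 159]
  BxoX ATCTCACA/2: at [25, 36, 51, 89, 101, 140, 169] ⇒ [27, 38, 53, 91, 103, 142, 171]
  IvoV ATTC/4: at [4, 20, 47, 177] ⇒ [8, 24, 51, 181]

All cut coordinates (distinct, sorted): [8, 24, 27, 38, 51, 53, 67, 80, 89, 91, 103, 117, 125, 133, 140, 142, 155, 159, 169, 171, 181]

Fragment lengths:
  [0,8): 8 bp
  [8,24): 16 bp
  [24,27): 3 bp
  [27,38): 11 bp
  [38,51): 13 bp
  [51,53): 2 bp
  [53,67): 14 bp
  [67,80): 13 bp
  [80,89): 9 bp
  [89,91): 2 bp
  [91,103): 12 bp
  [103,117): 14 bp
  [117,125): 8 bp
  [125,133): 8 bp
  [133,140): 7 bp
  [140,142): 2 bp
  [142,155): 13 bp
  [155,159): 4 bp
  [159,169): 10 bp
  [169,171): 2 bp
  [171,181): 10 bp
  [181,193): 12 bp

[2,2,2,2,3,4,7,8,8,8,9,10,10,11,12,12,13,13,13,14,14,16]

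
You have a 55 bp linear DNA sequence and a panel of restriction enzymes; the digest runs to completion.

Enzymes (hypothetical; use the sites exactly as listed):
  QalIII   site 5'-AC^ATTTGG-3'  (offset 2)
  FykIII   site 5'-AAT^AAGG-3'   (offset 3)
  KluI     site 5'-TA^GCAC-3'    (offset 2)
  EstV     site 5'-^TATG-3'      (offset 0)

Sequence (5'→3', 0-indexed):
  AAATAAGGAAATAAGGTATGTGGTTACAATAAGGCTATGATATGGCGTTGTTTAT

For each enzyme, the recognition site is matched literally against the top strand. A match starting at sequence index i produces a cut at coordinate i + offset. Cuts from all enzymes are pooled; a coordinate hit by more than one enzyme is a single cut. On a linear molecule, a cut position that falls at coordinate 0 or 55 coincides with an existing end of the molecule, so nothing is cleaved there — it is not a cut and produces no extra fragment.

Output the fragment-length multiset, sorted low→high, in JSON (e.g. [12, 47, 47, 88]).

Scan for sites:
  QalIII (ACATTTGG, off=2): no sites
  FykIII AATAAGG/3: at [1, 9, 27] ⇒ [4, 12, 30]
  KluI (TAGCAC, off=2): no sites
  EstV TATG/0: at [16, 35, 40] ⇒ [16, 35, 40]

All cut coordinates (distinct, sorted): [4, 12, 16, 30, 35, 40]

Fragments:
  [0,4): 4 bp
  [4,12): 8 bp
  [12,16): 4 bp
  [16,30): 14 bp
  [30,35): 5 bp
  [35,40): 5 bp
  [40,55): 15 bp

[4,4,5,5,8,14,15]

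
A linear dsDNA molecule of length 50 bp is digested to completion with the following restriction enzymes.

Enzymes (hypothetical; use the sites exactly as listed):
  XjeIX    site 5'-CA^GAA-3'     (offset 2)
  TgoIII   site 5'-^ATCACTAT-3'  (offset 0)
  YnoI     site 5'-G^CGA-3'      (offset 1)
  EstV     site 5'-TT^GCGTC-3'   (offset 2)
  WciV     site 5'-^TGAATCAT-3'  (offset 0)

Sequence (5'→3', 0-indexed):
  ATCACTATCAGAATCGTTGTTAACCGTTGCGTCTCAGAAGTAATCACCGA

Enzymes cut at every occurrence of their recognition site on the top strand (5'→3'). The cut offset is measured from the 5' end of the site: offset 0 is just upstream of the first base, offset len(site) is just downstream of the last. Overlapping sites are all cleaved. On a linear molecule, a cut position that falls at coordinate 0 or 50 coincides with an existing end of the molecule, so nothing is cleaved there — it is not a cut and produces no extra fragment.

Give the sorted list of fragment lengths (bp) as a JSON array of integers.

Site scan:
  XjeIX (CAGAA, off=2): starts [8, 34] → cuts [10, 36]
  TgoIII (ATCACTAT, off=0): starts [0] → cuts [] (position 0 is a terminus of the linear molecule — no cut)
  YnoI (GCGA, off=1): no sites
  EstV (TTGCGTC, off=2): starts [26] → cuts [28]
  WciV (TGAATCAT, off=0): no sites

Pooled cuts: [10, 28, 36]

Fragment lengths:
  [0,10): 10 bp
  [10,28): 18 bp
  [28,36): 8 bp
  [36,50): 14 bp

[8,10,14,18]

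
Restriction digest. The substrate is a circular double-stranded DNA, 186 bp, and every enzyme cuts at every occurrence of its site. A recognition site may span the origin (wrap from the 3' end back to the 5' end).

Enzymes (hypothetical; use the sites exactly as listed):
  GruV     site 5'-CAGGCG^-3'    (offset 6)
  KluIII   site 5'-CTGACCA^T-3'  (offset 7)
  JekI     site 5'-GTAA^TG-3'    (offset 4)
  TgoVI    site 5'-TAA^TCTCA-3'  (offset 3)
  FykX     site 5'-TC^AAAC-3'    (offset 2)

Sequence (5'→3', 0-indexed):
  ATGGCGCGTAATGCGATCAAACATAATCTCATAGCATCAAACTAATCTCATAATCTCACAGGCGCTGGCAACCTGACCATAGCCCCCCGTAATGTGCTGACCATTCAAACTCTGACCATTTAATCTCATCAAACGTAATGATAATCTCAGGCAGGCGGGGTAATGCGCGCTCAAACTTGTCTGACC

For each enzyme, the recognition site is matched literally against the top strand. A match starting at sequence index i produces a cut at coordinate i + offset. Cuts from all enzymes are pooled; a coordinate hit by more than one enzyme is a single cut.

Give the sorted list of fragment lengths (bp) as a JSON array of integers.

Site scan:
  GruV (CAGGCG, off=6): starts [58, 151] → cuts [64, 157]
  KluIII (CTGACCAT, off=7): starts [72, 96, 111, 180] → cuts [1, 79, 103, 118]
  JekI (GTAATG, off=4): starts [7, 88, 134, 159] → cuts [11, 92, 138, 163]
  TgoVI (TAATCTCA, off=3): starts [23, 42, 50, 120, 141] → cuts [26, 45, 53, 123, 144]
  FykX (TCAAAC, off=2): starts [16, 36, 104, 128, 170] → cuts [18, 38, 106, 130, 172]

Pooled cuts: [1, 11, 18, 26, 38, 45, 53, 64, 79, 92, 103, 106, 118, 123, 130, 138, 144, 157, 163, 172]

Fragment lengths:
  1→11: 10 bp
  11→18: 7 bp
  18→26: 8 bp
  26→38: 12 bp
  38→45: 7 bp
  45→53: 8 bp
  53→64: 11 bp
  64→79: 15 bp
  79→92: 13 bp
  92→103: 11 bp
  103→106: 3 bp
  106→118: 12 bp
  118→123: 5 bp
  123→130: 7 bp
  130→138: 8 bp
  138→144: 6 bp
  144→157: 13 bp
  157→163: 6 bp
  163→172: 9 bp
  172→1 (wrap): 186-172+1 = 15 bp

[3,5,6,6,7,7,7,8,8,8,9,10,11,11,12,12,13,13,15,15]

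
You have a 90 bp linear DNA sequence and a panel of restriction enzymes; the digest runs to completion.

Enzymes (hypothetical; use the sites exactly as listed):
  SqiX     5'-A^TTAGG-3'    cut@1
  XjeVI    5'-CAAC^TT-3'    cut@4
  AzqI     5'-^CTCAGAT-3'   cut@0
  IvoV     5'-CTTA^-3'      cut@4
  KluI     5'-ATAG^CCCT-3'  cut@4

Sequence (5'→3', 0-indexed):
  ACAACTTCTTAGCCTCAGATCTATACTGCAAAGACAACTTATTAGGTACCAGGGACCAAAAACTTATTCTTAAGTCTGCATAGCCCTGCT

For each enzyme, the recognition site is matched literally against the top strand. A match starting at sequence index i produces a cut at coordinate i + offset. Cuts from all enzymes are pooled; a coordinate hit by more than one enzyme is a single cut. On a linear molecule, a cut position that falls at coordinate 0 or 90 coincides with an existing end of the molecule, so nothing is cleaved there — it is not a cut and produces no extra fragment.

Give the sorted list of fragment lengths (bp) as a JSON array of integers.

Site scan:
  SqiX (ATTAGG, off=1): starts [40] → cuts [41]
  XjeVI (CAACTT, off=4): starts [1, 34] → cuts [5, 38]
  AzqI (CTCAGAT, off=0): starts [13] → cuts [13]
  IvoV (CTTA, off=4): starts [7, 37, 62, 68] → cuts [11, 41, 66, 72]
  KluI (ATAGCCCT, off=4): starts [79] → cuts [83]

All cut coordinates (distinct, sorted): [5, 11, 13, 38, 41, 66, 72, 83]

Fragments:
  [0,5): 5 bp
  [5,11): 6 bp
  [11,13): 2 bp
  [13,38): 25 bp
  [38,41): 3 bp
  [41,66): 25 bp
  [66,72): 6 bp
  [72,83): 11 bp
  [83,90): 7 bp

[2,3,5,6,6,7,11,25,25]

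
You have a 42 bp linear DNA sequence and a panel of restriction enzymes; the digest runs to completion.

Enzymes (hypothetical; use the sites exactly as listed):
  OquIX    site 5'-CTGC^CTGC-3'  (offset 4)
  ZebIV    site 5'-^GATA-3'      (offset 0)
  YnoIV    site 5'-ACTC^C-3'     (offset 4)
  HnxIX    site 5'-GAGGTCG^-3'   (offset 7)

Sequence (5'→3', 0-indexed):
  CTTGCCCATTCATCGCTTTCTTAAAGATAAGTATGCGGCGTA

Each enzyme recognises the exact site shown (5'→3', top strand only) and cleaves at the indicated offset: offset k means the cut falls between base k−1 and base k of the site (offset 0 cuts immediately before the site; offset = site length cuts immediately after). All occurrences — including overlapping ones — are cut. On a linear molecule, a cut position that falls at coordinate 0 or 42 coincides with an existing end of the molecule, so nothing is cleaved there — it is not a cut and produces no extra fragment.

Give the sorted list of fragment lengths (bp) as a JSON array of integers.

[17,25]

Site scan:
  OquIX (CTGCCTGC, off=4): no sites
  ZebIV (GATA, off=0): starts [25] → cuts [25]
  YnoIV (ACTCC, off=4): no sites
  HnxIX (GAGGTCG, off=7): no sites

All cut coordinates (distinct, sorted): [25]

Fragments:
  [0,25): 25 bp
  [25,42): 17 bp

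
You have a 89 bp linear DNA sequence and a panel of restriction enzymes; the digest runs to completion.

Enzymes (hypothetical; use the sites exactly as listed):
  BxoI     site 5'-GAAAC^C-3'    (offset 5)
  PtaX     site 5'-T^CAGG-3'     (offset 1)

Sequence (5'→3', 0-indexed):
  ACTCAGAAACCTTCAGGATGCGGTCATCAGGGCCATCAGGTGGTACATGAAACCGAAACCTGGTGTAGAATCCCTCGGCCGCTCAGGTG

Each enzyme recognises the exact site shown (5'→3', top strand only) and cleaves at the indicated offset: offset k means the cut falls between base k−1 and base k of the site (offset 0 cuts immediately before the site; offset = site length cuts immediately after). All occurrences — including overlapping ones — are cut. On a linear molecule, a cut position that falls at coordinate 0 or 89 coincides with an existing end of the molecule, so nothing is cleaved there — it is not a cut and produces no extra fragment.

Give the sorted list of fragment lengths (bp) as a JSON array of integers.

Site scan:
  BxoI GAAACC/5: at [5, 48, 54] ⇒ [10, 53, 59]
  PtaX TCAGG/1: at [12, 26, 35, 82] ⇒ [13, 27, 36, 83]

Pooled cuts: [10, 13, 27, 36, 53, 59, 83]

Fragment lengths:
  [0,10): 10 bp
  [10,13): 3 bp
  [13,27): 14 bp
  [27,36): 9 bp
  [36,53): 17 bp
  [53,59): 6 bp
  [59,83): 24 bp
  [83,89): 6 bp

[3,6,6,9,10,14,17,24]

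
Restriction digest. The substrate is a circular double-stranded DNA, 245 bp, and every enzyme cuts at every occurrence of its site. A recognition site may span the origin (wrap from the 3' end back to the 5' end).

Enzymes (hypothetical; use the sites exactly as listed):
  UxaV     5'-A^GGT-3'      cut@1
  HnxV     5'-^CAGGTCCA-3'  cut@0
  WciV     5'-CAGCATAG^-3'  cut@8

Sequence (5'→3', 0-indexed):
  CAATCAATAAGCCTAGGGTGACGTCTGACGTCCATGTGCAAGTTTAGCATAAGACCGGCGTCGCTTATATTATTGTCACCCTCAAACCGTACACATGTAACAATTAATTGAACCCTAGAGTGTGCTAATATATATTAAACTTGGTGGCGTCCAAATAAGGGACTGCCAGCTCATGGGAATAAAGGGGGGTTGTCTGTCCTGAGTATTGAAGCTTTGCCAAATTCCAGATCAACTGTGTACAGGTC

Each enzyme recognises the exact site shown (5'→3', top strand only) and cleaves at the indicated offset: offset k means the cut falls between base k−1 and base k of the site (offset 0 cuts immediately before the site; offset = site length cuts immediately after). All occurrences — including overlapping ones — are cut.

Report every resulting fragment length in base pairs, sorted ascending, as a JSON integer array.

Scan for sites:
  UxaV AGGT/1: at [240] ⇒ [241]
  HnxV CAGGTCCA/0: at [239] ⇒ [239]
  WciV (CAGCATAG, off=8): no sites

Pooled cuts: [239, 241]

Fragments:
  239→241: 2 bp
  241→239 (wrap): 245-241+239 = 243 bp

[2,243]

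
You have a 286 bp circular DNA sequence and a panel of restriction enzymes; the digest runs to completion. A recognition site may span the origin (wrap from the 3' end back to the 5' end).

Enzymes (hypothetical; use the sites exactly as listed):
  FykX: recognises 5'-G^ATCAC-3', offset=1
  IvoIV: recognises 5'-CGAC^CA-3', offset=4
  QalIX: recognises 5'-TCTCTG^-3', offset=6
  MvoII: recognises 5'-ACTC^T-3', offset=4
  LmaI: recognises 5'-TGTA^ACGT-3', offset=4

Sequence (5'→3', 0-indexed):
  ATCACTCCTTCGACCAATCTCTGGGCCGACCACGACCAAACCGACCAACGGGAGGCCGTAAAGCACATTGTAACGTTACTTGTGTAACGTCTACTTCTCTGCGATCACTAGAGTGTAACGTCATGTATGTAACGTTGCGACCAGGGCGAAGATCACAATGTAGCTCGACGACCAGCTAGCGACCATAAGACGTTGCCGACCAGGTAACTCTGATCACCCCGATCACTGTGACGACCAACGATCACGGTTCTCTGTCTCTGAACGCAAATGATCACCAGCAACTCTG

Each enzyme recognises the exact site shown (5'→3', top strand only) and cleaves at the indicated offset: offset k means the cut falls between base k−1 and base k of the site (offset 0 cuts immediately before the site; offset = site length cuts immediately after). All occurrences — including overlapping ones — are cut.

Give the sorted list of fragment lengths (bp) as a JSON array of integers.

Per-enzyme occurrences:
  FykX (GATCAC, off=1): starts [102, 150, 211, 220, 239, 269, 285] → cuts [0, 103, 151, 212, 221, 240, 270]
  IvoIV (CGACCA, off=4): starts [10, 26, 32, 41, 137, 168, 179, 196, 231] → cuts [14, 30, 36, 45, 141, 172, 183, 200, 235]
  QalIX (TCTCTG, off=6): starts [17, 95, 248, 254] → cuts [23, 101, 254, 260]
  MvoII (ACTCT, off=4): starts [206, 280] → cuts [210, 284]
  LmaI (TGTAACGT, off=4): starts [68, 82, 113, 127] → cuts [72, 86, 117, 131]

Pooled cuts: [0, 14, 23, 30, 36, 45, 72, 86, 101, 103, 117, 131, 141, 151, 172, 183, 200, 210, 212, 221, 235, 240, 254, 260, 270, 284]

Fragment lengths:
  0→14: 14 bp
  14→23: 9 bp
  23→30: 7 bp
  30→36: 6 bp
  36→45: 9 bp
  45→72: 27 bp
  72→86: 14 bp
  86→101: 15 bp
  101→103: 2 bp
  103→117: 14 bp
  117→131: 14 bp
  131→141: 10 bp
  141→151: 10 bp
  151→172: 21 bp
  172→183: 11 bp
  183→200: 17 bp
  200→210: 10 bp
  210→212: 2 bp
  212→221: 9 bp
  221→235: 14 bp
  235→240: 5 bp
  240→254: 14 bp
  254→260: 6 bp
  260→270: 10 bp
  270→284: 14 bp
  284→0 (wrap): 286-284+0 = 2 bp

[2,2,2,5,6,6,7,9,9,9,10,10,10,10,11,14,14,14,14,14,14,14,15,17,21,27]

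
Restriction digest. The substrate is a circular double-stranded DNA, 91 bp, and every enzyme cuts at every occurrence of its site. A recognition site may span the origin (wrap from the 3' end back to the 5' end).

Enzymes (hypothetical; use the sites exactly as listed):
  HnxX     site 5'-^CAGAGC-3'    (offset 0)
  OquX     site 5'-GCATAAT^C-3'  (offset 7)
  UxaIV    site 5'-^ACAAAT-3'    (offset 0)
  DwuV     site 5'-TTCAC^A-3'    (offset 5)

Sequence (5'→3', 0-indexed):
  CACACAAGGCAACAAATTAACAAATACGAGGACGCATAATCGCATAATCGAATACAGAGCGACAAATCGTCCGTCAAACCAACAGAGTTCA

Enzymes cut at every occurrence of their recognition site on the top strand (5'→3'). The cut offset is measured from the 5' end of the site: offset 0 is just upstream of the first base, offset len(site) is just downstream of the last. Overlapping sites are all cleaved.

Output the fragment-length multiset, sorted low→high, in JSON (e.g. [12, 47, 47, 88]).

[6,7,8,8,10,21,31]

Scan for sites:
  HnxX (CAGAGC, off=0): starts [54] → cuts [54]
  OquX (GCATAATC, off=7): starts [33, 41] → cuts [40, 48]
  UxaIV (ACAAAT, off=0): starts [11, 19, 61] → cuts [11, 19, 61]
  DwuV (TTCACA, off=5): starts [87] → cuts [1]

Pooled cuts: [1, 11, 19, 40, 48, 54, 61]

Fragments:
  1→11: 10 bp
  11→19: 8 bp
  19→40: 21 bp
  40→48: 8 bp
  48→54: 6 bp
  54→61: 7 bp
  61→1 (wrap): 91-61+1 = 31 bp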